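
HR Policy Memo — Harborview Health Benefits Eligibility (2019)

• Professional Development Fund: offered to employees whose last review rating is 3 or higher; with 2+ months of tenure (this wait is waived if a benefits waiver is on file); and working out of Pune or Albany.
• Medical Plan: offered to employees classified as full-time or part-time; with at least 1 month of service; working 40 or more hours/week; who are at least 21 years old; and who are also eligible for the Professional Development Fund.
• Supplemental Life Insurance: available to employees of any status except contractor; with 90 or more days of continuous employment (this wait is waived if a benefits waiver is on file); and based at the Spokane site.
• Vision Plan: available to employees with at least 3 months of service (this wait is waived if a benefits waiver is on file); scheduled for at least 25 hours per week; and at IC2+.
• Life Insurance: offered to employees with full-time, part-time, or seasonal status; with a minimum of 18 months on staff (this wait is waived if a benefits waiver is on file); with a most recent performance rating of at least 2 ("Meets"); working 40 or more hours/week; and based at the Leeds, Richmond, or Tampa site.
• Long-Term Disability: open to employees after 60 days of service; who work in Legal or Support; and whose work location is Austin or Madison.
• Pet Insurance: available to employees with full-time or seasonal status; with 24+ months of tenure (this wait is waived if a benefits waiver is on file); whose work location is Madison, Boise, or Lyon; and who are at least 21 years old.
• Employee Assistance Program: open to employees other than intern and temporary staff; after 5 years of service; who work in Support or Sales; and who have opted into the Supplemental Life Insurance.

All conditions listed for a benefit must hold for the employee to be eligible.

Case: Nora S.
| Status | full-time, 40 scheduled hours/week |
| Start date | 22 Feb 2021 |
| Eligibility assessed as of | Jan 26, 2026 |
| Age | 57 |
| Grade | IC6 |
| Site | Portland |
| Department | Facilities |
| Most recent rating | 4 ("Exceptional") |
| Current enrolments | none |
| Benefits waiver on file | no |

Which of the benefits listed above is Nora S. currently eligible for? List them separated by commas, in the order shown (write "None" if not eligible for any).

Vision Plan

Service from 22 Feb 2021 to Jan 26, 2026: 1799 days.
Professional Development Fund — rating 4 ≥ 3 ✓; no waiver, service 1799 days ≥ 2 months (≈60 days) ✓; site Portland ✗ (not Pune or Albany) → not eligible.
Medical Plan — status full-time ✓; service 1799 days ≥ 1 month (≈30 days) ✓; 40 hrs/wk ≥ 40 ✓; age 57 ≥ 21 ✓; not eligible for Professional Development Fund ✗ → not eligible.
Supplemental Life Insurance — status full-time ✓ (not excluded); no waiver, service 1799 days ≥ 90 days ✓; site Portland ✗ (not Spokane) → not eligible.
Vision Plan — no waiver, service 1799 days ≥ 3 months (≈90 days) ✓; 40 hrs/wk ≥ 25 ✓; grade IC6 ≥ IC2 ✓ → eligible.
Life Insurance — status full-time ✓; no waiver, service 1799 days ≥ 18 months (≈540 days) ✓; rating 4 ≥ 2 ✓; 40 hrs/wk ≥ 40 ✓; site Portland ✗ (not Leeds, Richmond, or Tampa) → not eligible.
Long-Term Disability — service 1799 days ≥ 60 days ✓; dept Facilities ✗ → not eligible.
Pet Insurance — status full-time ✓; no waiver, service 1799 days ≥ 24 months (≈720 days) ✓; site Portland ✗ (not Madison, Boise, or Lyon) → not eligible.
Employee Assistance Program — status full-time ✓ (not excluded); service 1799 days < 5 years (≈1825 days) ✗ → not eligible.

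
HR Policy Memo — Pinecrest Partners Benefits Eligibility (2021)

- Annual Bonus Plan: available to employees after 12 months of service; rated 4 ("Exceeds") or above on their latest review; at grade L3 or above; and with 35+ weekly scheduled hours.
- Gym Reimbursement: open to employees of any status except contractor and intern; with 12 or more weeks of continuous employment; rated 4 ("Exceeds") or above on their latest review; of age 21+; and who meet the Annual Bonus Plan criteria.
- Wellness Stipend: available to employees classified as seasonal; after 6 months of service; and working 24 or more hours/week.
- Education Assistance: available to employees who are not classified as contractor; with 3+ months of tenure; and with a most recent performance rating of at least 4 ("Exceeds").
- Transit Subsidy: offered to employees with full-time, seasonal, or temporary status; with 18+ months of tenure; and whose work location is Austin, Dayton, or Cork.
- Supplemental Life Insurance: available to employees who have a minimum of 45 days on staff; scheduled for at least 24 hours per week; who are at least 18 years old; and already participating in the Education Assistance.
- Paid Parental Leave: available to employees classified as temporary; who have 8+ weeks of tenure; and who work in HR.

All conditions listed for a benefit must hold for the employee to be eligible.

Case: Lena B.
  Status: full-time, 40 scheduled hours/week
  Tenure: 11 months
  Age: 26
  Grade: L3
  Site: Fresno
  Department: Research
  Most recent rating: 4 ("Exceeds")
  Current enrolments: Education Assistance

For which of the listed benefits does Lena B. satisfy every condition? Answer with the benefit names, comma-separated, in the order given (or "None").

Annual Bonus Plan — service 11 months < 12 months ✗ → not eligible.
Gym Reimbursement — status full-time ✓ (not excluded); service 11 months ≥ 12 weeks (≈84 days) ✓; rating 4 ≥ 4 ✓; age 26 ≥ 21 ✓; not eligible for Annual Bonus Plan ✗ → not eligible.
Wellness Stipend — status full-time ✗ (requires seasonal) → not eligible.
Education Assistance — status full-time ✓ (not excluded); service 11 months ≥ 3 months ✓; rating 4 ≥ 4 ✓ → eligible.
Transit Subsidy — status full-time ✓; service 11 months < 18 months ✗ → not eligible.
Supplemental Life Insurance — service 11 months ≥ 45 days ✓; 40 hrs/wk ≥ 24 ✓; age 26 ≥ 18 ✓; enrolled in Education Assistance ✓ → eligible.
Paid Parental Leave — status full-time ✗ (requires temporary) → not eligible.

Education Assistance, Supplemental Life Insurance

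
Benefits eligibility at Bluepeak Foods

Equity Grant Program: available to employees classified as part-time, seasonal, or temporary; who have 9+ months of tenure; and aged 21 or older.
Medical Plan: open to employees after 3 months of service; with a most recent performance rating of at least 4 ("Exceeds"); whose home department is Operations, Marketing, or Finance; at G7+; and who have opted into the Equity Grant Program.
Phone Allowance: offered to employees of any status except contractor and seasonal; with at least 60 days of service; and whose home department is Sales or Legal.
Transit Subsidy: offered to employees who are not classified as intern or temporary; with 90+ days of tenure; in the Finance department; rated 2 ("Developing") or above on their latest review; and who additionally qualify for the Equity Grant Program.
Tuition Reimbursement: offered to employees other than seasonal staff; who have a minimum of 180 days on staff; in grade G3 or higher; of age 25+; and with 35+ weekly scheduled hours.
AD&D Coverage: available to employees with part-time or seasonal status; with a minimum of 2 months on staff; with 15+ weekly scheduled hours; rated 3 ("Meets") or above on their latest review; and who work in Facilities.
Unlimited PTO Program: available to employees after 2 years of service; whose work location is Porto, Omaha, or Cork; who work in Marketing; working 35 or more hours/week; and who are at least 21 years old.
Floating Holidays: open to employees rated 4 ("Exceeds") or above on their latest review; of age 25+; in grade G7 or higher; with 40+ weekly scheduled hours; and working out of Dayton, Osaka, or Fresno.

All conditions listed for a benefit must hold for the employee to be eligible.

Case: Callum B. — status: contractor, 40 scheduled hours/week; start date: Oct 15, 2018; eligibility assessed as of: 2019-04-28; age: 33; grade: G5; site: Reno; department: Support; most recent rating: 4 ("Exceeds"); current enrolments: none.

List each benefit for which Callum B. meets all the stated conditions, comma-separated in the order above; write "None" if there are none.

Service from Oct 15, 2018 to 2019-04-28: 195 days.
Equity Grant Program — status contractor ✗ (requires part-time, seasonal, or temporary) → not eligible.
Medical Plan — service 195 days ≥ 3 months (≈90 days) ✓; rating 4 ≥ 4 ✓; dept Support ✗ → not eligible.
Phone Allowance — status contractor ✗ (excluded) → not eligible.
Transit Subsidy — status contractor ✓ (not excluded); service 195 days ≥ 90 days ✓; dept Support ✗ → not eligible.
Tuition Reimbursement — status contractor ✓ (not excluded); service 195 days ≥ 180 days ✓; grade G5 ≥ G3 ✓; age 33 ≥ 25 ✓; 40 hrs/wk ≥ 35 ✓ → eligible.
AD&D Coverage — status contractor ✗ (requires part-time or seasonal) → not eligible.
Unlimited PTO Program — service 195 days < 2 years (≈730 days) ✗ → not eligible.
Floating Holidays — rating 4 ≥ 4 ✓; age 33 ≥ 25 ✓; grade G5 < G7 ✗ → not eligible.

Tuition Reimbursement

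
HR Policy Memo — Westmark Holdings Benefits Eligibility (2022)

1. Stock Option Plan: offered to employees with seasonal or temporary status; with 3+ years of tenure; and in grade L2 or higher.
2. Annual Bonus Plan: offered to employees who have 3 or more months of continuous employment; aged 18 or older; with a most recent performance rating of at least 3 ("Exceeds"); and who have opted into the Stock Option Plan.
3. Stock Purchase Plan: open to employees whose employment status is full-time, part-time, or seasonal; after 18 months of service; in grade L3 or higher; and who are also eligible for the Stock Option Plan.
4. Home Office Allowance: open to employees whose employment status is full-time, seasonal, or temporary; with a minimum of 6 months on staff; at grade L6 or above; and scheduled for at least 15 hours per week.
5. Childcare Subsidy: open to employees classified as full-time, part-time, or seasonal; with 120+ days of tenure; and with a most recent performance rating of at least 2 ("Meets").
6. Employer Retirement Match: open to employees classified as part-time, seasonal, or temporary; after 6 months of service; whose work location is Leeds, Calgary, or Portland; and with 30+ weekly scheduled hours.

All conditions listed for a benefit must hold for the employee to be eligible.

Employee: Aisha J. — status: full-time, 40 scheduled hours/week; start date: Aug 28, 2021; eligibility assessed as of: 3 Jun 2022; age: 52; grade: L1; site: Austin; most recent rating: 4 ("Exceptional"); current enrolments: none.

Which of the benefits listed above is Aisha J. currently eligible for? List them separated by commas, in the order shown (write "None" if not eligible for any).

Childcare Subsidy

Service from Aug 28, 2021 to 3 Jun 2022: 279 days.
Stock Option Plan — status full-time ✗ (requires seasonal or temporary) → not eligible.
Annual Bonus Plan — service 279 days ≥ 3 months (≈90 days) ✓; age 52 ≥ 18 ✓; rating 4 ≥ 3 ✓; not enrolled in Stock Option Plan ✗ → not eligible.
Stock Purchase Plan — status full-time ✓; service 279 days < 18 months (≈540 days) ✗ → not eligible.
Home Office Allowance — status full-time ✓; service 279 days ≥ 6 months (≈180 days) ✓; grade L1 < L6 ✗ → not eligible.
Childcare Subsidy — status full-time ✓; service 279 days ≥ 120 days ✓; rating 4 ≥ 2 ✓ → eligible.
Employer Retirement Match — status full-time ✗ (requires part-time, seasonal, or temporary) → not eligible.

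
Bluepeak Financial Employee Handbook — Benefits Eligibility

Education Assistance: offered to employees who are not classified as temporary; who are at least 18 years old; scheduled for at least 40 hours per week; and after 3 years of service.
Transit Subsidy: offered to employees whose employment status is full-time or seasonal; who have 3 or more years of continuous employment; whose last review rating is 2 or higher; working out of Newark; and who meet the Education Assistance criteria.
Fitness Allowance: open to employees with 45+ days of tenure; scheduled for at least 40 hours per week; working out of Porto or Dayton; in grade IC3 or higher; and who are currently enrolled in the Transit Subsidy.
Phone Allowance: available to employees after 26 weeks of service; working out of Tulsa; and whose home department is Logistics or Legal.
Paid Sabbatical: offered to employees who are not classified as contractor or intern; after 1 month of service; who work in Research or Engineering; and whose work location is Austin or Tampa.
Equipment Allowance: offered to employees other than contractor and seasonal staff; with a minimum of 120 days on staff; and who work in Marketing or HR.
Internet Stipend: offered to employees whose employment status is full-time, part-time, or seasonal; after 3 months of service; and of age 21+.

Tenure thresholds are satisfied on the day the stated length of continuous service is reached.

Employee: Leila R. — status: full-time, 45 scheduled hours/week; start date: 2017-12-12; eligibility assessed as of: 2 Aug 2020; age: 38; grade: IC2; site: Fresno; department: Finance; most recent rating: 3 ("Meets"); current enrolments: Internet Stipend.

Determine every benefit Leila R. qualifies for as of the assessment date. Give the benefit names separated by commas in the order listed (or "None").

Service from 2017-12-12 to 2 Aug 2020: 964 days.
Education Assistance — status full-time ✓ (not excluded); age 38 ≥ 18 ✓; 45 hrs/wk ≥ 40 ✓; service 964 days < 3 years (≈1095 days) ✗ → not eligible.
Transit Subsidy — status full-time ✓; service 964 days < 3 years (≈1095 days) ✗ → not eligible.
Fitness Allowance — service 964 days ≥ 45 days ✓; 45 hrs/wk ≥ 40 ✓; site Fresno ✗ (not Porto or Dayton) → not eligible.
Phone Allowance — service 964 days ≥ 26 weeks (≈182 days) ✓; site Fresno ✗ (not Tulsa) → not eligible.
Paid Sabbatical — status full-time ✓ (not excluded); service 964 days ≥ 1 month (≈30 days) ✓; dept Finance ✗ → not eligible.
Equipment Allowance — status full-time ✓ (not excluded); service 964 days ≥ 120 days ✓; dept Finance ✗ → not eligible.
Internet Stipend — status full-time ✓; service 964 days ≥ 3 months (≈90 days) ✓; age 38 ≥ 21 ✓ → eligible.

Internet Stipend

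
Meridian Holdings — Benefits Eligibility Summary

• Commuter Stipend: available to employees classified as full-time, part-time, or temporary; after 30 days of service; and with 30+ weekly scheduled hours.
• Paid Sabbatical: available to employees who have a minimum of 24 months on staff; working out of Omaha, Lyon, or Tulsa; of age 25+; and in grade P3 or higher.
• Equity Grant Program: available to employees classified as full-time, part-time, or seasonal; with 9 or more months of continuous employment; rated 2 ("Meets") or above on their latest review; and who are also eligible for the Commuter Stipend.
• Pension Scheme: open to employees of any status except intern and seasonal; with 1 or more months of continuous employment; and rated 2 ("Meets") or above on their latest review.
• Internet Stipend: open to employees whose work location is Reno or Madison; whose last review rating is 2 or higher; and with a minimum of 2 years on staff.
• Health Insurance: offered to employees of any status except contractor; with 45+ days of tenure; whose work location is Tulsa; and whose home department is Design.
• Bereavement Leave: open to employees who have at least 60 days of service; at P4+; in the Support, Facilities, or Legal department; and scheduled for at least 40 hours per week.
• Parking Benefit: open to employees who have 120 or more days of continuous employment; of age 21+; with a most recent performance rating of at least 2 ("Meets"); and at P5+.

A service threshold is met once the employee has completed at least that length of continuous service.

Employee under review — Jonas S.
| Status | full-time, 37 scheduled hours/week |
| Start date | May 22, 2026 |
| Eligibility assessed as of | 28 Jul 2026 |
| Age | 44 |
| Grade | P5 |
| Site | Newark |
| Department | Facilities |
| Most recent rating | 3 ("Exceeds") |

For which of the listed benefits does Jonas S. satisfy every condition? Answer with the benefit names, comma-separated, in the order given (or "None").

Service from May 22, 2026 to 28 Jul 2026: 67 days.
Commuter Stipend — status full-time ✓; service 67 days ≥ 30 days ✓; 37 hrs/wk ≥ 30 ✓ → eligible.
Paid Sabbatical — service 67 days < 24 months (≈720 days) ✗ → not eligible.
Equity Grant Program — status full-time ✓; service 67 days < 9 months (≈270 days) ✗ → not eligible.
Pension Scheme — status full-time ✓ (not excluded); service 67 days ≥ 1 month (≈30 days) ✓; rating 3 ≥ 2 ✓ → eligible.
Internet Stipend — site Newark ✗ (not Reno or Madison) → not eligible.
Health Insurance — status full-time ✓ (not excluded); service 67 days ≥ 45 days ✓; site Newark ✗ (not Tulsa) → not eligible.
Bereavement Leave — service 67 days ≥ 60 days ✓; grade P5 ≥ P4 ✓; dept Facilities ✓; 37 hrs/wk < 40 ✗ → not eligible.
Parking Benefit — service 67 days < 120 days ✗ → not eligible.

Commuter Stipend, Pension Scheme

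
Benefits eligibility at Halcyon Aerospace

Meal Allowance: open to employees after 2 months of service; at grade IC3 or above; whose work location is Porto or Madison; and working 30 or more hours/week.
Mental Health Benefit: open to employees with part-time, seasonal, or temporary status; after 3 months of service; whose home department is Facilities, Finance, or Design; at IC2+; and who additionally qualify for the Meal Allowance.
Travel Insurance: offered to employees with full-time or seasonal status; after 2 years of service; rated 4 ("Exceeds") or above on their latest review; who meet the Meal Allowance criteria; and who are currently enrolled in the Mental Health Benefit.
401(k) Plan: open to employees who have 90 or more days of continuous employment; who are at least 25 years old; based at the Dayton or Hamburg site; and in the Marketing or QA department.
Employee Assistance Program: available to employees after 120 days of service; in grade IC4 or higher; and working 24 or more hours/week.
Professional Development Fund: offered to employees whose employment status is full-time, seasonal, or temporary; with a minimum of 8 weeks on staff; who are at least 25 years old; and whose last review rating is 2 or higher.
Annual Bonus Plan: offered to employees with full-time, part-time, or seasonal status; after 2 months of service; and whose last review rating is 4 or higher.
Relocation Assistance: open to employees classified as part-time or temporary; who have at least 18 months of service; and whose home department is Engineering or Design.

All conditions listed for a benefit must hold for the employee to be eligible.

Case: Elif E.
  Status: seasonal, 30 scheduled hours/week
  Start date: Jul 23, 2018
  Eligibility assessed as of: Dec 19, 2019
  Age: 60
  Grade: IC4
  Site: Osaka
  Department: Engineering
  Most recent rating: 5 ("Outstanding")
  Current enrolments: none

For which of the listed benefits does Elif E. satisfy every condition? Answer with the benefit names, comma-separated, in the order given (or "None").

Employee Assistance Program, Professional Development Fund, Annual Bonus Plan

Service from Jul 23, 2018 to Dec 19, 2019: 514 days.
Meal Allowance — service 514 days ≥ 2 months (≈60 days) ✓; grade IC4 ≥ IC3 ✓; site Osaka ✗ (not Porto or Madison) → not eligible.
Mental Health Benefit — status seasonal ✓; service 514 days ≥ 3 months (≈90 days) ✓; dept Engineering ✗ → not eligible.
Travel Insurance — status seasonal ✓; service 514 days < 2 years (≈730 days) ✗ → not eligible.
401(k) Plan — service 514 days ≥ 90 days ✓; age 60 ≥ 25 ✓; site Osaka ✗ (not Dayton or Hamburg) → not eligible.
Employee Assistance Program — service 514 days ≥ 120 days ✓; grade IC4 ≥ IC4 ✓; 30 hrs/wk ≥ 24 ✓ → eligible.
Professional Development Fund — status seasonal ✓; service 514 days ≥ 8 weeks (≈56 days) ✓; age 60 ≥ 25 ✓; rating 5 ≥ 2 ✓ → eligible.
Annual Bonus Plan — status seasonal ✓; service 514 days ≥ 2 months (≈60 days) ✓; rating 5 ≥ 4 ✓ → eligible.
Relocation Assistance — status seasonal ✗ (requires part-time or temporary) → not eligible.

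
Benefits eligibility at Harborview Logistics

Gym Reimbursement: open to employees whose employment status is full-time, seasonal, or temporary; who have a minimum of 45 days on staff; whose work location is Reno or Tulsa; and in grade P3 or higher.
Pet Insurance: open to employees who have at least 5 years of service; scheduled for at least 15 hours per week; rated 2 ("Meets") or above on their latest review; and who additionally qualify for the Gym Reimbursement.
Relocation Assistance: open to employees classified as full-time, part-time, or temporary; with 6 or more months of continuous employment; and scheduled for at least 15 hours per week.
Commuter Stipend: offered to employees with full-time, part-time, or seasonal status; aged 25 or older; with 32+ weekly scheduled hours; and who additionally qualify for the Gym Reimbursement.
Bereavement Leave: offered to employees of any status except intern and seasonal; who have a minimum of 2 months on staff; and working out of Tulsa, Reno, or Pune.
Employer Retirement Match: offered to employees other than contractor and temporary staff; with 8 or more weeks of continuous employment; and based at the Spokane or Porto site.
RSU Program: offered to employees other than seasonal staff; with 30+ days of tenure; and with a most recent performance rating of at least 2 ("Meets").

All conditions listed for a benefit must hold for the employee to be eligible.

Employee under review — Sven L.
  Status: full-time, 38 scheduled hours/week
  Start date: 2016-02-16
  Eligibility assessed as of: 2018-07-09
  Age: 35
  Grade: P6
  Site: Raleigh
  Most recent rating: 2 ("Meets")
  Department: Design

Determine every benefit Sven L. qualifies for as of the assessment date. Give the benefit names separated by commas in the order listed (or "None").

Service from 2016-02-16 to 2018-07-09: 874 days.
Gym Reimbursement — status full-time ✓; service 874 days ≥ 45 days ✓; site Raleigh ✗ (not Reno or Tulsa) → not eligible.
Pet Insurance — service 874 days < 5 years (≈1825 days) ✗ → not eligible.
Relocation Assistance — status full-time ✓; service 874 days ≥ 6 months (≈180 days) ✓; 38 hrs/wk ≥ 15 ✓ → eligible.
Commuter Stipend — status full-time ✓; age 35 ≥ 25 ✓; 38 hrs/wk ≥ 32 ✓; not eligible for Gym Reimbursement ✗ → not eligible.
Bereavement Leave — status full-time ✓ (not excluded); service 874 days ≥ 2 months (≈60 days) ✓; site Raleigh ✗ (not Tulsa, Reno, or Pune) → not eligible.
Employer Retirement Match — status full-time ✓ (not excluded); service 874 days ≥ 8 weeks (≈56 days) ✓; site Raleigh ✗ (not Spokane or Porto) → not eligible.
RSU Program — status full-time ✓ (not excluded); service 874 days ≥ 30 days ✓; rating 2 ≥ 2 ✓ → eligible.

Relocation Assistance, RSU Program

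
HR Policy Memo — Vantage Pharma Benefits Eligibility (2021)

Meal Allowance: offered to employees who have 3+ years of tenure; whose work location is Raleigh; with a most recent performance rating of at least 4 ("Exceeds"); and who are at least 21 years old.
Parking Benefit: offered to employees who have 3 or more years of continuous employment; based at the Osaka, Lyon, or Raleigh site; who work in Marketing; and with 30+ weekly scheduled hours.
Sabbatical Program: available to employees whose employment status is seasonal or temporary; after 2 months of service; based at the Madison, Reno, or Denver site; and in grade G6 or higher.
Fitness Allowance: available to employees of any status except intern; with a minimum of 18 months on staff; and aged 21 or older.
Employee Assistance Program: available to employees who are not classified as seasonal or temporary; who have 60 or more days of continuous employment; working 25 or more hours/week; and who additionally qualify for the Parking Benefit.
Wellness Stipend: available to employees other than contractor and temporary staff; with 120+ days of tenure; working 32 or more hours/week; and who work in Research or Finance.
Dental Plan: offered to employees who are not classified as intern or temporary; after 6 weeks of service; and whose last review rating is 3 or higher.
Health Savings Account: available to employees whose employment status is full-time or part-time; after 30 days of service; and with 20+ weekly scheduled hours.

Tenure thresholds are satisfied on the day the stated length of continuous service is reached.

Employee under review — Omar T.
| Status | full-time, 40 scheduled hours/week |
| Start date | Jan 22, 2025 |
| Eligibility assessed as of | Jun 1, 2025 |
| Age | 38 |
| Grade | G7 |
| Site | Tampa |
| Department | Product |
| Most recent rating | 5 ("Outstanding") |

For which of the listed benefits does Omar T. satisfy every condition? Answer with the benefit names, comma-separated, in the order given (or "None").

Dental Plan, Health Savings Account

Service from Jan 22, 2025 to Jun 1, 2025: 130 days.
Meal Allowance — service 130 days < 3 years (≈1095 days) ✗ → not eligible.
Parking Benefit — service 130 days < 3 years (≈1095 days) ✗ → not eligible.
Sabbatical Program — status full-time ✗ (requires seasonal or temporary) → not eligible.
Fitness Allowance — status full-time ✓ (not excluded); service 130 days < 18 months (≈540 days) ✗ → not eligible.
Employee Assistance Program — status full-time ✓ (not excluded); service 130 days ≥ 60 days ✓; 40 hrs/wk ≥ 25 ✓; not eligible for Parking Benefit ✗ → not eligible.
Wellness Stipend — status full-time ✓ (not excluded); service 130 days ≥ 120 days ✓; 40 hrs/wk ≥ 32 ✓; dept Product ✗ → not eligible.
Dental Plan — status full-time ✓ (not excluded); service 130 days ≥ 6 weeks (≈42 days) ✓; rating 5 ≥ 3 ✓ → eligible.
Health Savings Account — status full-time ✓; service 130 days ≥ 30 days ✓; 40 hrs/wk ≥ 20 ✓ → eligible.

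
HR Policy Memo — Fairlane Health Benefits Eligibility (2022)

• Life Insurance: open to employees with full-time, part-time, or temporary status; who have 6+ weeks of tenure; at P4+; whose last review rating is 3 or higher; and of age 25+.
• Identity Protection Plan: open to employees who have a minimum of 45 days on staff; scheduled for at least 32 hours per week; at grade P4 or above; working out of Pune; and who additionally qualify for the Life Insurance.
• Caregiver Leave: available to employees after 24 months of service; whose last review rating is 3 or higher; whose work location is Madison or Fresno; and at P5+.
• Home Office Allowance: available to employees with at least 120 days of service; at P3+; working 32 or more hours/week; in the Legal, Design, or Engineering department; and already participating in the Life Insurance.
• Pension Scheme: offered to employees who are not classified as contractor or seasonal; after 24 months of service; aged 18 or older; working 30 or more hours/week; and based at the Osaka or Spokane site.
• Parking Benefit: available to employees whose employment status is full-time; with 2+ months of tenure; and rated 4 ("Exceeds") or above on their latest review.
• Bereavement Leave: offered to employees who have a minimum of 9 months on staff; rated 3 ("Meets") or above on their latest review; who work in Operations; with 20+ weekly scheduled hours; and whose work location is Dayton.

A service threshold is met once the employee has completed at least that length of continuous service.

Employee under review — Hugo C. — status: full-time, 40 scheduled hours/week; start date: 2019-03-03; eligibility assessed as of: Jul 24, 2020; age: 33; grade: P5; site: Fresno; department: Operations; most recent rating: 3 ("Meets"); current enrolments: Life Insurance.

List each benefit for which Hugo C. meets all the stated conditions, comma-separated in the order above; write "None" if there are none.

Service from 2019-03-03 to Jul 24, 2020: 509 days.
Life Insurance — status full-time ✓; service 509 days ≥ 6 weeks (≈42 days) ✓; grade P5 ≥ P4 ✓; rating 3 ≥ 3 ✓; age 33 ≥ 25 ✓ → eligible.
Identity Protection Plan — service 509 days ≥ 45 days ✓; 40 hrs/wk ≥ 32 ✓; grade P5 ≥ P4 ✓; site Fresno ✗ (not Pune) → not eligible.
Caregiver Leave — service 509 days < 24 months (≈720 days) ✗ → not eligible.
Home Office Allowance — service 509 days ≥ 120 days ✓; grade P5 ≥ P3 ✓; 40 hrs/wk ≥ 32 ✓; dept Operations ✗ → not eligible.
Pension Scheme — status full-time ✓ (not excluded); service 509 days < 24 months (≈720 days) ✗ → not eligible.
Parking Benefit — status full-time ✓; service 509 days ≥ 2 months (≈60 days) ✓; rating 3 < 4 ✗ → not eligible.
Bereavement Leave — service 509 days ≥ 9 months (≈270 days) ✓; rating 3 ≥ 3 ✓; dept Operations ✓; 40 hrs/wk ≥ 20 ✓; site Fresno ✗ (not Dayton) → not eligible.

Life Insurance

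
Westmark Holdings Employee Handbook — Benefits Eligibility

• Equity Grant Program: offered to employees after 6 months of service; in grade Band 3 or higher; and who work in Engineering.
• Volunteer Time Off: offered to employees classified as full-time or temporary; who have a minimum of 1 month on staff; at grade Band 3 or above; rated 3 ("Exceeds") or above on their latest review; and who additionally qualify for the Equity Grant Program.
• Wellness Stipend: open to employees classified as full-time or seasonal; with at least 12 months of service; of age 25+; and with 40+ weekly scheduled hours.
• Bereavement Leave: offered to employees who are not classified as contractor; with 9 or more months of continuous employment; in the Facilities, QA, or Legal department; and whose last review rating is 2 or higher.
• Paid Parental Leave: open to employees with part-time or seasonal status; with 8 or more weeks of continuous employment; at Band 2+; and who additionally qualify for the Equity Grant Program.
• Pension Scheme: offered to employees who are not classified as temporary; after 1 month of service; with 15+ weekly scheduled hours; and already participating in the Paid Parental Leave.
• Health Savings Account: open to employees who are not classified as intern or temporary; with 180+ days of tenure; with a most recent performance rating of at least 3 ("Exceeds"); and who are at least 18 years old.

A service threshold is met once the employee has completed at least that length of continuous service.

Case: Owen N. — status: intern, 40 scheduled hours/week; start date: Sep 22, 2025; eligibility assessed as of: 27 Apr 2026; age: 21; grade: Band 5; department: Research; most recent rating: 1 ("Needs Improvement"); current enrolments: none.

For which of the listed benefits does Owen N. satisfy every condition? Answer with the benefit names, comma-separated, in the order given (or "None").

Service from Sep 22, 2025 to 27 Apr 2026: 217 days.
Equity Grant Program — service 217 days ≥ 6 months (≈180 days) ✓; grade Band 5 ≥ Band 3 ✓; dept Research ✗ → not eligible.
Volunteer Time Off — status intern ✗ (requires full-time or temporary) → not eligible.
Wellness Stipend — status intern ✗ (requires full-time or seasonal) → not eligible.
Bereavement Leave — status intern ✓ (not excluded); service 217 days < 9 months (≈270 days) ✗ → not eligible.
Paid Parental Leave — status intern ✗ (requires part-time or seasonal) → not eligible.
Pension Scheme — status intern ✓ (not excluded); service 217 days ≥ 1 month (≈30 days) ✓; 40 hrs/wk ≥ 15 ✓; not enrolled in Paid Parental Leave ✗ → not eligible.
Health Savings Account — status intern ✗ (excluded) → not eligible.

None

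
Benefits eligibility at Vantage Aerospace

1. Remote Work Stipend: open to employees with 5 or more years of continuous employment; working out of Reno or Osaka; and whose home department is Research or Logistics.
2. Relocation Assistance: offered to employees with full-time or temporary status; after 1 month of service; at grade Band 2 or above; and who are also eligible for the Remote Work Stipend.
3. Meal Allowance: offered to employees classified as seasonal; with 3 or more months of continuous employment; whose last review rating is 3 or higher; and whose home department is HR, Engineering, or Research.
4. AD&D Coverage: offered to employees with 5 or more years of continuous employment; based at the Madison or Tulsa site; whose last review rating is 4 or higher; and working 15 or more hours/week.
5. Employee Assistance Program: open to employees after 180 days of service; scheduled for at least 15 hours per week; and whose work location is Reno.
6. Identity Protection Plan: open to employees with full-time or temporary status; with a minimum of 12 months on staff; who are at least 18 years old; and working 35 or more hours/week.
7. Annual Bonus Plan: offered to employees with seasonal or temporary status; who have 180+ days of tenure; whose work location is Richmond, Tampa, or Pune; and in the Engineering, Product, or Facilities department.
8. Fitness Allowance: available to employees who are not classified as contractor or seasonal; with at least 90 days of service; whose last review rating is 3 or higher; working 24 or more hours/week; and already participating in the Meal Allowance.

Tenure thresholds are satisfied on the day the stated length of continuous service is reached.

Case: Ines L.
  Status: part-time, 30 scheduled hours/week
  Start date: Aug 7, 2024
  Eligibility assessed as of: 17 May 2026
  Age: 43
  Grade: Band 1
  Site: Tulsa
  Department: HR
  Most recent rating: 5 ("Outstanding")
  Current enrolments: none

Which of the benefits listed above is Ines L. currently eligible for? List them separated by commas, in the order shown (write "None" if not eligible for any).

Service from Aug 7, 2024 to 17 May 2026: 648 days.
Remote Work Stipend — service 648 days < 5 years (≈1825 days) ✗ → not eligible.
Relocation Assistance — status part-time ✗ (requires full-time or temporary) → not eligible.
Meal Allowance — status part-time ✗ (requires seasonal) → not eligible.
AD&D Coverage — service 648 days < 5 years (≈1825 days) ✗ → not eligible.
Employee Assistance Program — service 648 days ≥ 180 days ✓; 30 hrs/wk ≥ 15 ✓; site Tulsa ✗ (not Reno) → not eligible.
Identity Protection Plan — status part-time ✗ (requires full-time or temporary) → not eligible.
Annual Bonus Plan — status part-time ✗ (requires seasonal or temporary) → not eligible.
Fitness Allowance — status part-time ✓ (not excluded); service 648 days ≥ 90 days ✓; rating 5 ≥ 3 ✓; 30 hrs/wk ≥ 24 ✓; not enrolled in Meal Allowance ✗ → not eligible.

None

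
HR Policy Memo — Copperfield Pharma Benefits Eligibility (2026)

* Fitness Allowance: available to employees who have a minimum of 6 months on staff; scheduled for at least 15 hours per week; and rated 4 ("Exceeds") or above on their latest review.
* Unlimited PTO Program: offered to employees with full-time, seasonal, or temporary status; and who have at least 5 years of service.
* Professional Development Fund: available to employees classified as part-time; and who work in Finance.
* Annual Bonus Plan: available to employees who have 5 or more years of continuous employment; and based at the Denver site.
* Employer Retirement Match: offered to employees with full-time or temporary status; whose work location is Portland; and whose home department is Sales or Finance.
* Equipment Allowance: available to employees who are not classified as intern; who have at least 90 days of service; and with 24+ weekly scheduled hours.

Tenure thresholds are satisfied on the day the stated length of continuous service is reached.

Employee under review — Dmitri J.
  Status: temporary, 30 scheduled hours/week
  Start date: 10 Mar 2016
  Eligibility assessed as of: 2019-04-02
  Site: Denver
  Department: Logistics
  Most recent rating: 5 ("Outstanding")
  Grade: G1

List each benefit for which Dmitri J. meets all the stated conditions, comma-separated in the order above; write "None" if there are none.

Service from 10 Mar 2016 to 2019-04-02: 1118 days.
Fitness Allowance — service 1118 days ≥ 6 months (≈180 days) ✓; 30 hrs/wk ≥ 15 ✓; rating 5 ≥ 4 ✓ → eligible.
Unlimited PTO Program — status temporary ✓; service 1118 days < 5 years (≈1825 days) ✗ → not eligible.
Professional Development Fund — status temporary ✗ (requires part-time) → not eligible.
Annual Bonus Plan — service 1118 days < 5 years (≈1825 days) ✗ → not eligible.
Employer Retirement Match — status temporary ✓; site Denver ✗ (not Portland) → not eligible.
Equipment Allowance — status temporary ✓ (not excluded); service 1118 days ≥ 90 days ✓; 30 hrs/wk ≥ 24 ✓ → eligible.

Fitness Allowance, Equipment Allowance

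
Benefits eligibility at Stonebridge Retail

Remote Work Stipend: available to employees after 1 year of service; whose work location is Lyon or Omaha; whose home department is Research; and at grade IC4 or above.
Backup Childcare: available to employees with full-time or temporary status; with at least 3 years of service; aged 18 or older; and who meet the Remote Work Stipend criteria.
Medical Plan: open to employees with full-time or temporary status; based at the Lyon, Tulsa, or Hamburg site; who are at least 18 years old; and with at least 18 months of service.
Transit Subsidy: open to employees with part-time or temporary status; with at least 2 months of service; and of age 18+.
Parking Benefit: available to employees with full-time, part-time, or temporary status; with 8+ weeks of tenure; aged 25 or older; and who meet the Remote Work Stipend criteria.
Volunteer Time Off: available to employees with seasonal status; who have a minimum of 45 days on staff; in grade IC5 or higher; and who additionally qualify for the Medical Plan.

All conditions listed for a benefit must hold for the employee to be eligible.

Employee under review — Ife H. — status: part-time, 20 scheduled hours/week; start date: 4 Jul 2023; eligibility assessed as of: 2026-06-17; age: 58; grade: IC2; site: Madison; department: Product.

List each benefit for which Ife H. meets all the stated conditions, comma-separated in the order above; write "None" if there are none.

Transit Subsidy

Service from 4 Jul 2023 to 2026-06-17: 1079 days.
Remote Work Stipend — service 1079 days ≥ 1 year (≈365 days) ✓; site Madison ✗ (not Lyon or Omaha) → not eligible.
Backup Childcare — status part-time ✗ (requires full-time or temporary) → not eligible.
Medical Plan — status part-time ✗ (requires full-time or temporary) → not eligible.
Transit Subsidy — status part-time ✓; service 1079 days ≥ 2 months (≈60 days) ✓; age 58 ≥ 18 ✓ → eligible.
Parking Benefit — status part-time ✓; service 1079 days ≥ 8 weeks (≈56 days) ✓; age 58 ≥ 25 ✓; not eligible for Remote Work Stipend ✗ → not eligible.
Volunteer Time Off — status part-time ✗ (requires seasonal) → not eligible.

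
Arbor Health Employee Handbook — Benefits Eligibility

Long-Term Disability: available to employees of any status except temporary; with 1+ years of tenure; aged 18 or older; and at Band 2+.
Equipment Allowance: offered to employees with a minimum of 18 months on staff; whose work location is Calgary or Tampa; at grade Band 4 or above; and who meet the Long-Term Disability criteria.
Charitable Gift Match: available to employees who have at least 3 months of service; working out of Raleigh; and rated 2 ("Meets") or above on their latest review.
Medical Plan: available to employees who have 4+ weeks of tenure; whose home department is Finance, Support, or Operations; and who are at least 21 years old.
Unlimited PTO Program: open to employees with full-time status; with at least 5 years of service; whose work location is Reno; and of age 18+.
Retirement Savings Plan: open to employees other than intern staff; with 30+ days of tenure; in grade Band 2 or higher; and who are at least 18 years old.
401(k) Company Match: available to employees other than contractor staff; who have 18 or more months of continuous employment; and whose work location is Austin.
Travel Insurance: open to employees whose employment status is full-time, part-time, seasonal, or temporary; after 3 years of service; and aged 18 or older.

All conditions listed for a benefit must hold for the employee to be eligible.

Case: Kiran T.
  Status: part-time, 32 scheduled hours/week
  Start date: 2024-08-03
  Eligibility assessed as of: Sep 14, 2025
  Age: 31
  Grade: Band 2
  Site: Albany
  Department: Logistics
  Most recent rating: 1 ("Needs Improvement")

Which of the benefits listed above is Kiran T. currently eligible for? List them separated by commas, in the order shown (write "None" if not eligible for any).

Long-Term Disability, Retirement Savings Plan

Service from 2024-08-03 to Sep 14, 2025: 407 days.
Long-Term Disability — status part-time ✓ (not excluded); service 407 days ≥ 1 year (≈365 days) ✓; age 31 ≥ 18 ✓; grade Band 2 ≥ Band 2 ✓ → eligible.
Equipment Allowance — service 407 days < 18 months (≈540 days) ✗ → not eligible.
Charitable Gift Match — service 407 days ≥ 3 months (≈90 days) ✓; site Albany ✗ (not Raleigh) → not eligible.
Medical Plan — service 407 days ≥ 4 weeks (≈28 days) ✓; dept Logistics ✗ → not eligible.
Unlimited PTO Program — status part-time ✗ (requires full-time) → not eligible.
Retirement Savings Plan — status part-time ✓ (not excluded); service 407 days ≥ 30 days ✓; grade Band 2 ≥ Band 2 ✓; age 31 ≥ 18 ✓ → eligible.
401(k) Company Match — status part-time ✓ (not excluded); service 407 days < 18 months (≈540 days) ✗ → not eligible.
Travel Insurance — status part-time ✓; service 407 days < 3 years (≈1095 days) ✗ → not eligible.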